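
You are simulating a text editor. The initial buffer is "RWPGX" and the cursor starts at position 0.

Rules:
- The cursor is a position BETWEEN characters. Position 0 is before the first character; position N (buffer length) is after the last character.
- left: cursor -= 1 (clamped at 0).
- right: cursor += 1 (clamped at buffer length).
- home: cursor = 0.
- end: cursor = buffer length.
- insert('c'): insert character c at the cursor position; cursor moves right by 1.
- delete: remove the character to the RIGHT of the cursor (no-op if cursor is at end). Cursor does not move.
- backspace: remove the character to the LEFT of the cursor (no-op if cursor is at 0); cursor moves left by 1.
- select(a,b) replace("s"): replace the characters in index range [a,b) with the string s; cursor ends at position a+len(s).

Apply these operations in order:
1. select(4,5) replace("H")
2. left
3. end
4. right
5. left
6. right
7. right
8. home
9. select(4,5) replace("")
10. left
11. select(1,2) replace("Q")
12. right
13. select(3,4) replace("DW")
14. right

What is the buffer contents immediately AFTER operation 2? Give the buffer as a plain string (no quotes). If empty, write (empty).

Answer: RWPGH

Derivation:
After op 1 (select(4,5) replace("H")): buf='RWPGH' cursor=5
After op 2 (left): buf='RWPGH' cursor=4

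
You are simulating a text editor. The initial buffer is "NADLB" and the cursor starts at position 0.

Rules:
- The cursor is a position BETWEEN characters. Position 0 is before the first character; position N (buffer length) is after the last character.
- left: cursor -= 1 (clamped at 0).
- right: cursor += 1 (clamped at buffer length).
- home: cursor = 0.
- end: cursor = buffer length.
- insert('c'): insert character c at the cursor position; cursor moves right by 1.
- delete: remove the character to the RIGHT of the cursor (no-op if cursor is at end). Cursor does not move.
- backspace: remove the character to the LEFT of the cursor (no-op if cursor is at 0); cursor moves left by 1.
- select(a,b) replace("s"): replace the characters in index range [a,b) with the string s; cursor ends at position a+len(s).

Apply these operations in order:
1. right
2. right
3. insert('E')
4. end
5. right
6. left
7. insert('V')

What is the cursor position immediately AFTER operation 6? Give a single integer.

After op 1 (right): buf='NADLB' cursor=1
After op 2 (right): buf='NADLB' cursor=2
After op 3 (insert('E')): buf='NAEDLB' cursor=3
After op 4 (end): buf='NAEDLB' cursor=6
After op 5 (right): buf='NAEDLB' cursor=6
After op 6 (left): buf='NAEDLB' cursor=5

Answer: 5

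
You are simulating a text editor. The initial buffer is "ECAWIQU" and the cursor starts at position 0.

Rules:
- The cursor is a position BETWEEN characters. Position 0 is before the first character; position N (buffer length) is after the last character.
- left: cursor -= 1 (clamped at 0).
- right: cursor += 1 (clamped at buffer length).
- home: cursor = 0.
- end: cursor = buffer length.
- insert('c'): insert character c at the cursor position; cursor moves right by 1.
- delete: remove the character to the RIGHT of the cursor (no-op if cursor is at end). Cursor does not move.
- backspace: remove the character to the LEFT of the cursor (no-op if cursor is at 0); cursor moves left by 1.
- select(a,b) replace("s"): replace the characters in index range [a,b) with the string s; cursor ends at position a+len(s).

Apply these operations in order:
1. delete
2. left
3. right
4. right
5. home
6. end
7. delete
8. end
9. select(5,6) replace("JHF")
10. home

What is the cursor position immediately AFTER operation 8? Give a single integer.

Answer: 6

Derivation:
After op 1 (delete): buf='CAWIQU' cursor=0
After op 2 (left): buf='CAWIQU' cursor=0
After op 3 (right): buf='CAWIQU' cursor=1
After op 4 (right): buf='CAWIQU' cursor=2
After op 5 (home): buf='CAWIQU' cursor=0
After op 6 (end): buf='CAWIQU' cursor=6
After op 7 (delete): buf='CAWIQU' cursor=6
After op 8 (end): buf='CAWIQU' cursor=6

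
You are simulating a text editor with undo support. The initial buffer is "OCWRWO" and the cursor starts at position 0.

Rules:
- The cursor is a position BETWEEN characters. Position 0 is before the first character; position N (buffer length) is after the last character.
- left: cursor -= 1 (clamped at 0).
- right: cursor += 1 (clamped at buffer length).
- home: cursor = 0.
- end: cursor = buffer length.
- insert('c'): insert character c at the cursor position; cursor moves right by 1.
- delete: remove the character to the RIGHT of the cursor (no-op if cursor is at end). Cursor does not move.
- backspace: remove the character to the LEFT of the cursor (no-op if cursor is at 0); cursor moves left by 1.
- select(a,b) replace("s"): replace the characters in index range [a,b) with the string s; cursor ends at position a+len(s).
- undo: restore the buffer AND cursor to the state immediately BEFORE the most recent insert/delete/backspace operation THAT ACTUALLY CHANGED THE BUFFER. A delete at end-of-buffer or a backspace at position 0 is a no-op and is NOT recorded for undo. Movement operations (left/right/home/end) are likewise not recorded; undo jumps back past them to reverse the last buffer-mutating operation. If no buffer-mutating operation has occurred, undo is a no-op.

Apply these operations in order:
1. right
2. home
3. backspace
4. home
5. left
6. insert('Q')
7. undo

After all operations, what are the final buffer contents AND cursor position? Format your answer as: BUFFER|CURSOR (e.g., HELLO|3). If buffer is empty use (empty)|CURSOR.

Answer: OCWRWO|0

Derivation:
After op 1 (right): buf='OCWRWO' cursor=1
After op 2 (home): buf='OCWRWO' cursor=0
After op 3 (backspace): buf='OCWRWO' cursor=0
After op 4 (home): buf='OCWRWO' cursor=0
After op 5 (left): buf='OCWRWO' cursor=0
After op 6 (insert('Q')): buf='QOCWRWO' cursor=1
After op 7 (undo): buf='OCWRWO' cursor=0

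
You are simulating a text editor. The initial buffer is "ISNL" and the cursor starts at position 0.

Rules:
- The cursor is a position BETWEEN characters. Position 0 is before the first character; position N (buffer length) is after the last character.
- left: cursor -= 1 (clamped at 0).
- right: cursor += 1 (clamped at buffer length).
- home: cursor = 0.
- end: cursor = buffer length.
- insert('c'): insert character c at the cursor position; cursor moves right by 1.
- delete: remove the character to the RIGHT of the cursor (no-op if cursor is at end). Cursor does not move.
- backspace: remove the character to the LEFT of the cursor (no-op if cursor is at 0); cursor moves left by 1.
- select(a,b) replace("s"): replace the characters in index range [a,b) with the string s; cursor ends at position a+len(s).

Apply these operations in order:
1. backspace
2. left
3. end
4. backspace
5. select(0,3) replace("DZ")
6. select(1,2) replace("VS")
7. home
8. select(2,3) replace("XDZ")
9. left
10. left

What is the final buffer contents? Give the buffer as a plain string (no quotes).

After op 1 (backspace): buf='ISNL' cursor=0
After op 2 (left): buf='ISNL' cursor=0
After op 3 (end): buf='ISNL' cursor=4
After op 4 (backspace): buf='ISN' cursor=3
After op 5 (select(0,3) replace("DZ")): buf='DZ' cursor=2
After op 6 (select(1,2) replace("VS")): buf='DVS' cursor=3
After op 7 (home): buf='DVS' cursor=0
After op 8 (select(2,3) replace("XDZ")): buf='DVXDZ' cursor=5
After op 9 (left): buf='DVXDZ' cursor=4
After op 10 (left): buf='DVXDZ' cursor=3

Answer: DVXDZ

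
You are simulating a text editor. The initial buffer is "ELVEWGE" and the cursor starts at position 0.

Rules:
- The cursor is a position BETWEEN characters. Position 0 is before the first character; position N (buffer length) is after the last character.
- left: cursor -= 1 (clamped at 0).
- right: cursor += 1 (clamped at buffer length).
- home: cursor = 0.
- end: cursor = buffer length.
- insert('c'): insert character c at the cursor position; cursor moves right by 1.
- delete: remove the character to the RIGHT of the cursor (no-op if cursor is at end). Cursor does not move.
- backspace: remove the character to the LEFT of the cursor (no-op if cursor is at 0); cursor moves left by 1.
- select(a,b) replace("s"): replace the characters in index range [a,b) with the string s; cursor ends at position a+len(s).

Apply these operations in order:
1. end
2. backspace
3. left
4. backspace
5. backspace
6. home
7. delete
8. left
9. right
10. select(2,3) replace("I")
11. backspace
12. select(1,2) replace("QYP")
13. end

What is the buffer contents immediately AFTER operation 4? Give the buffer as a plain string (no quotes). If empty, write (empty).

Answer: ELVEG

Derivation:
After op 1 (end): buf='ELVEWGE' cursor=7
After op 2 (backspace): buf='ELVEWG' cursor=6
After op 3 (left): buf='ELVEWG' cursor=5
After op 4 (backspace): buf='ELVEG' cursor=4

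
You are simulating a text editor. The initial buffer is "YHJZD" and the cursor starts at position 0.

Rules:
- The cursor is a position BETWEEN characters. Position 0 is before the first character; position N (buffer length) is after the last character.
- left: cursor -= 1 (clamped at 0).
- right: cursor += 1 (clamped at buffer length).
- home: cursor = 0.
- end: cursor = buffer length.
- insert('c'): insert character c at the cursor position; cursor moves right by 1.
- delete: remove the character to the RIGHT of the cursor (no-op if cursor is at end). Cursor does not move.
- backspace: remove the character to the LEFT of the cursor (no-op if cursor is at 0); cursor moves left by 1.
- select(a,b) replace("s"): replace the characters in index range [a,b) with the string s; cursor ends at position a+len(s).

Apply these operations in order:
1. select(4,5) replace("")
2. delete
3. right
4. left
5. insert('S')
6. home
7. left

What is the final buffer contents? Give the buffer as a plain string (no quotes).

After op 1 (select(4,5) replace("")): buf='YHJZ' cursor=4
After op 2 (delete): buf='YHJZ' cursor=4
After op 3 (right): buf='YHJZ' cursor=4
After op 4 (left): buf='YHJZ' cursor=3
After op 5 (insert('S')): buf='YHJSZ' cursor=4
After op 6 (home): buf='YHJSZ' cursor=0
After op 7 (left): buf='YHJSZ' cursor=0

Answer: YHJSZ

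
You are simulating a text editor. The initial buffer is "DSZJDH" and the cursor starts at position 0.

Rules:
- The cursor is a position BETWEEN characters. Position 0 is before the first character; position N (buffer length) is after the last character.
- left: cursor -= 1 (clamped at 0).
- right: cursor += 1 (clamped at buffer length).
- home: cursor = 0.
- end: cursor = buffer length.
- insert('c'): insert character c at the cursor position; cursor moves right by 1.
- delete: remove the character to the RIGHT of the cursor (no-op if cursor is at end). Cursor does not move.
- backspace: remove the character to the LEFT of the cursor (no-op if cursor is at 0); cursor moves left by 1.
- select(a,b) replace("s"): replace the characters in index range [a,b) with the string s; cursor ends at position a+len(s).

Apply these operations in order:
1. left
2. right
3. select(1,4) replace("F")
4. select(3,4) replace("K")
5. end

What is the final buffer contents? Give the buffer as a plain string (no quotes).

After op 1 (left): buf='DSZJDH' cursor=0
After op 2 (right): buf='DSZJDH' cursor=1
After op 3 (select(1,4) replace("F")): buf='DFDH' cursor=2
After op 4 (select(3,4) replace("K")): buf='DFDK' cursor=4
After op 5 (end): buf='DFDK' cursor=4

Answer: DFDK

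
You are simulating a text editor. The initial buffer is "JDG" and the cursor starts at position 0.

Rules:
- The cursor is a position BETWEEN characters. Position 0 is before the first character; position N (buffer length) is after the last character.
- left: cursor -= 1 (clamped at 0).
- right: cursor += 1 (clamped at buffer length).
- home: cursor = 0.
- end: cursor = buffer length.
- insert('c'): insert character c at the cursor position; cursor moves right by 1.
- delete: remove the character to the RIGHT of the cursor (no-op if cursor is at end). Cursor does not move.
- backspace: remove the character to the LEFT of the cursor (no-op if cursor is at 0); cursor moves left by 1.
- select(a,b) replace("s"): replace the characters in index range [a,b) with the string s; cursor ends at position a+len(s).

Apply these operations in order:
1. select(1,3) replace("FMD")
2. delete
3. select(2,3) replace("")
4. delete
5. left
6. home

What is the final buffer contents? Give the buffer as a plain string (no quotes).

Answer: JF

Derivation:
After op 1 (select(1,3) replace("FMD")): buf='JFMD' cursor=4
After op 2 (delete): buf='JFMD' cursor=4
After op 3 (select(2,3) replace("")): buf='JFD' cursor=2
After op 4 (delete): buf='JF' cursor=2
After op 5 (left): buf='JF' cursor=1
After op 6 (home): buf='JF' cursor=0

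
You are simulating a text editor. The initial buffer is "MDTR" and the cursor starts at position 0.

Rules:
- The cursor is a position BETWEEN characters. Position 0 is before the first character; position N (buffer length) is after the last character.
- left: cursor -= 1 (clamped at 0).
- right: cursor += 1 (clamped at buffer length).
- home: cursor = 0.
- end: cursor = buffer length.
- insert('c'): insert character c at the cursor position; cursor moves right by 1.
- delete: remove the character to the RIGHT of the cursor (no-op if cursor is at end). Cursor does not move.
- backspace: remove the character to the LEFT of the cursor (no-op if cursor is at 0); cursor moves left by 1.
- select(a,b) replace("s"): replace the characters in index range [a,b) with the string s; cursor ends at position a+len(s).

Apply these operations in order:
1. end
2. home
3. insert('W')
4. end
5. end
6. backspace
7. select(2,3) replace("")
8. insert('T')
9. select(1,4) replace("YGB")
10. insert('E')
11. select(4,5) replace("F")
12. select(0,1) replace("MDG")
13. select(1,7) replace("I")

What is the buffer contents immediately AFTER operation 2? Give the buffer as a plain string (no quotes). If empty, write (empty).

Answer: MDTR

Derivation:
After op 1 (end): buf='MDTR' cursor=4
After op 2 (home): buf='MDTR' cursor=0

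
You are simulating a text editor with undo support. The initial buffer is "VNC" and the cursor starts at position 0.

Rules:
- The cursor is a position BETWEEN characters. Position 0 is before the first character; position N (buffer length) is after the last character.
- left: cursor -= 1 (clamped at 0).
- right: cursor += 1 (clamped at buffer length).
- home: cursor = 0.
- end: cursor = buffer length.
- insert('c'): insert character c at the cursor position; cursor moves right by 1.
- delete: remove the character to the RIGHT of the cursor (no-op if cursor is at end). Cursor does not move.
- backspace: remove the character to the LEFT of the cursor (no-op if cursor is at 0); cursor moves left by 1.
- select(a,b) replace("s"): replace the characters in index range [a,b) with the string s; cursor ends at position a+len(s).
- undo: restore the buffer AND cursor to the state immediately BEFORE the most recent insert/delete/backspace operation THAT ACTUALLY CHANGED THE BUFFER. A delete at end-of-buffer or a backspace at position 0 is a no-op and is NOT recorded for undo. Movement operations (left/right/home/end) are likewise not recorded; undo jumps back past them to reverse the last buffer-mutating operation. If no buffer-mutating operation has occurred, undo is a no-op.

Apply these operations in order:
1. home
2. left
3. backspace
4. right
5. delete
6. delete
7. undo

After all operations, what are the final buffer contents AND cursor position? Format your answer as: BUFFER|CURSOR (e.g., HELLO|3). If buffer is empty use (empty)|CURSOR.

Answer: VC|1

Derivation:
After op 1 (home): buf='VNC' cursor=0
After op 2 (left): buf='VNC' cursor=0
After op 3 (backspace): buf='VNC' cursor=0
After op 4 (right): buf='VNC' cursor=1
After op 5 (delete): buf='VC' cursor=1
After op 6 (delete): buf='V' cursor=1
After op 7 (undo): buf='VC' cursor=1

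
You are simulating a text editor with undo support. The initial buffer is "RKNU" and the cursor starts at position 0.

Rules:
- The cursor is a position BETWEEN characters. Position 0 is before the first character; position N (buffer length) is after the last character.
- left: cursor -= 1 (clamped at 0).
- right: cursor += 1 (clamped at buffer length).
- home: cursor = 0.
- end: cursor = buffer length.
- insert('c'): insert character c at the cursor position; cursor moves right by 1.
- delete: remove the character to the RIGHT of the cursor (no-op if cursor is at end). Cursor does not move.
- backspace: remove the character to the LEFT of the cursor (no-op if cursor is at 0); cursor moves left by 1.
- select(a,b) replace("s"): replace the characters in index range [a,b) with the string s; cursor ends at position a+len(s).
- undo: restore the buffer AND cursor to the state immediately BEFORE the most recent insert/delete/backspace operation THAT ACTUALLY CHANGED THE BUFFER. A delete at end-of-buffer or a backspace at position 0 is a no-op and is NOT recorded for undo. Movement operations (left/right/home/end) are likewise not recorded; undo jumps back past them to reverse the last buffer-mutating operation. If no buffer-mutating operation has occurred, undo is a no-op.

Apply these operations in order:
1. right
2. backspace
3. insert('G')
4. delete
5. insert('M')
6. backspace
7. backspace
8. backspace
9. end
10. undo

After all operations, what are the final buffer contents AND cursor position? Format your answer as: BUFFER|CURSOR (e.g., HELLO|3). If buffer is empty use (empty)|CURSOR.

After op 1 (right): buf='RKNU' cursor=1
After op 2 (backspace): buf='KNU' cursor=0
After op 3 (insert('G')): buf='GKNU' cursor=1
After op 4 (delete): buf='GNU' cursor=1
After op 5 (insert('M')): buf='GMNU' cursor=2
After op 6 (backspace): buf='GNU' cursor=1
After op 7 (backspace): buf='NU' cursor=0
After op 8 (backspace): buf='NU' cursor=0
After op 9 (end): buf='NU' cursor=2
After op 10 (undo): buf='GNU' cursor=1

Answer: GNU|1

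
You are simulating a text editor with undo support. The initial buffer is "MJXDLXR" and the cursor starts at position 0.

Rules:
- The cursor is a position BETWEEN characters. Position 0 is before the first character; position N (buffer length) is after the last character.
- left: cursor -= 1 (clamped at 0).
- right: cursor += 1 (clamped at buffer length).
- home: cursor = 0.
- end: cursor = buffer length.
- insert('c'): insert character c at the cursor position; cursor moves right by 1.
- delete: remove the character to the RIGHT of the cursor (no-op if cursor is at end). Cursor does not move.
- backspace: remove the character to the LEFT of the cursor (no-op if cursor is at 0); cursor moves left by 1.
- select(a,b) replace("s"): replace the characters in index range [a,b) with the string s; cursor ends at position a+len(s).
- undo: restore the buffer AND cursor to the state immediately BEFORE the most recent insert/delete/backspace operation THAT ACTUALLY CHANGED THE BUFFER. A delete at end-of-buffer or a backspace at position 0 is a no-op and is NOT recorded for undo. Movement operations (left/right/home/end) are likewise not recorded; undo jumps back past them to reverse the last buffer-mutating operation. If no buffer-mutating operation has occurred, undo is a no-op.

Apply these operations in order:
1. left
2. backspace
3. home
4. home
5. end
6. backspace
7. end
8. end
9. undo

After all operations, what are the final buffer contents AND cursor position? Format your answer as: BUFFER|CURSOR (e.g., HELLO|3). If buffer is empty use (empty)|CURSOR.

Answer: MJXDLXR|7

Derivation:
After op 1 (left): buf='MJXDLXR' cursor=0
After op 2 (backspace): buf='MJXDLXR' cursor=0
After op 3 (home): buf='MJXDLXR' cursor=0
After op 4 (home): buf='MJXDLXR' cursor=0
After op 5 (end): buf='MJXDLXR' cursor=7
After op 6 (backspace): buf='MJXDLX' cursor=6
After op 7 (end): buf='MJXDLX' cursor=6
After op 8 (end): buf='MJXDLX' cursor=6
After op 9 (undo): buf='MJXDLXR' cursor=7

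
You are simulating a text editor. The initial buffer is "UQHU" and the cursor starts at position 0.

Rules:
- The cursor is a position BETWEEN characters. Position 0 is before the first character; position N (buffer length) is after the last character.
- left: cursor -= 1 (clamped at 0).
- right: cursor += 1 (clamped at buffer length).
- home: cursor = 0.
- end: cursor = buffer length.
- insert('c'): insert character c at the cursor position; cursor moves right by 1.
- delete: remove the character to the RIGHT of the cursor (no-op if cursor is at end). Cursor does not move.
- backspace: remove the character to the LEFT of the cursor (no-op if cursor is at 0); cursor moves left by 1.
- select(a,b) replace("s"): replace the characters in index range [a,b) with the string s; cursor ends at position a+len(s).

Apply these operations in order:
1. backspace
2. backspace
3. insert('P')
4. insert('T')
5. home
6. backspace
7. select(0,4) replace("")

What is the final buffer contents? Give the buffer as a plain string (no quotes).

Answer: HU

Derivation:
After op 1 (backspace): buf='UQHU' cursor=0
After op 2 (backspace): buf='UQHU' cursor=0
After op 3 (insert('P')): buf='PUQHU' cursor=1
After op 4 (insert('T')): buf='PTUQHU' cursor=2
After op 5 (home): buf='PTUQHU' cursor=0
After op 6 (backspace): buf='PTUQHU' cursor=0
After op 7 (select(0,4) replace("")): buf='HU' cursor=0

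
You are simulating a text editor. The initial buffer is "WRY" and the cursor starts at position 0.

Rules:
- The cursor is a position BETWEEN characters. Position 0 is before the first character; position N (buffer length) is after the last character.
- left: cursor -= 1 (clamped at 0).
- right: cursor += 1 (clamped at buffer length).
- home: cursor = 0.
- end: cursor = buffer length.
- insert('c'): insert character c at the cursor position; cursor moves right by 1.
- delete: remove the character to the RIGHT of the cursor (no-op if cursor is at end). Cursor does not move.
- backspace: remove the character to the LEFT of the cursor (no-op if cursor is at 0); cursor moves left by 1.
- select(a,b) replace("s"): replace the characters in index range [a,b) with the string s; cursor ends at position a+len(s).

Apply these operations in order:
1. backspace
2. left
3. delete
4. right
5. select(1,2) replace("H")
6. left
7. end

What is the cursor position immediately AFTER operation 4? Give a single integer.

Answer: 1

Derivation:
After op 1 (backspace): buf='WRY' cursor=0
After op 2 (left): buf='WRY' cursor=0
After op 3 (delete): buf='RY' cursor=0
After op 4 (right): buf='RY' cursor=1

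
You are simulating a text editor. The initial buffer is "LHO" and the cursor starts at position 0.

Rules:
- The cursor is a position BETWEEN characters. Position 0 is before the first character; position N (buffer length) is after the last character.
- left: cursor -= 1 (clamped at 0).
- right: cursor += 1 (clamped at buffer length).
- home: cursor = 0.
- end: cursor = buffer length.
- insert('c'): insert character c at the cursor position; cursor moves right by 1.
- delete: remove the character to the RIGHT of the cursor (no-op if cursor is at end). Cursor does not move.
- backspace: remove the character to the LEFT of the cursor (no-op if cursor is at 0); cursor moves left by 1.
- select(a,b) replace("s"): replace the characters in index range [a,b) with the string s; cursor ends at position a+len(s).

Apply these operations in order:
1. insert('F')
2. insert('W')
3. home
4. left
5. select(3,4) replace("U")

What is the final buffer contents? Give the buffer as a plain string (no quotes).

After op 1 (insert('F')): buf='FLHO' cursor=1
After op 2 (insert('W')): buf='FWLHO' cursor=2
After op 3 (home): buf='FWLHO' cursor=0
After op 4 (left): buf='FWLHO' cursor=0
After op 5 (select(3,4) replace("U")): buf='FWLUO' cursor=4

Answer: FWLUO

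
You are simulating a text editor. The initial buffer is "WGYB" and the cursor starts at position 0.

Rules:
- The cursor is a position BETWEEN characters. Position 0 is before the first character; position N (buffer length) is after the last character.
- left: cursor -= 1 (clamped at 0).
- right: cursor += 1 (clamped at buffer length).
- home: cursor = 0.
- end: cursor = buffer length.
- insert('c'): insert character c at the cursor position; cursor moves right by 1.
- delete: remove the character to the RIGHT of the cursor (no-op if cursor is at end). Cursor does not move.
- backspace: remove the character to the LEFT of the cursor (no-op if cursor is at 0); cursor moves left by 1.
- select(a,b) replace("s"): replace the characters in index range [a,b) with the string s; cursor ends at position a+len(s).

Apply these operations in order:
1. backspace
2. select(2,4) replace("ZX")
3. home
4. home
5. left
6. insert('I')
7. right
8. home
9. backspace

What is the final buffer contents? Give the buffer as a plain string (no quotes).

After op 1 (backspace): buf='WGYB' cursor=0
After op 2 (select(2,4) replace("ZX")): buf='WGZX' cursor=4
After op 3 (home): buf='WGZX' cursor=0
After op 4 (home): buf='WGZX' cursor=0
After op 5 (left): buf='WGZX' cursor=0
After op 6 (insert('I')): buf='IWGZX' cursor=1
After op 7 (right): buf='IWGZX' cursor=2
After op 8 (home): buf='IWGZX' cursor=0
After op 9 (backspace): buf='IWGZX' cursor=0

Answer: IWGZX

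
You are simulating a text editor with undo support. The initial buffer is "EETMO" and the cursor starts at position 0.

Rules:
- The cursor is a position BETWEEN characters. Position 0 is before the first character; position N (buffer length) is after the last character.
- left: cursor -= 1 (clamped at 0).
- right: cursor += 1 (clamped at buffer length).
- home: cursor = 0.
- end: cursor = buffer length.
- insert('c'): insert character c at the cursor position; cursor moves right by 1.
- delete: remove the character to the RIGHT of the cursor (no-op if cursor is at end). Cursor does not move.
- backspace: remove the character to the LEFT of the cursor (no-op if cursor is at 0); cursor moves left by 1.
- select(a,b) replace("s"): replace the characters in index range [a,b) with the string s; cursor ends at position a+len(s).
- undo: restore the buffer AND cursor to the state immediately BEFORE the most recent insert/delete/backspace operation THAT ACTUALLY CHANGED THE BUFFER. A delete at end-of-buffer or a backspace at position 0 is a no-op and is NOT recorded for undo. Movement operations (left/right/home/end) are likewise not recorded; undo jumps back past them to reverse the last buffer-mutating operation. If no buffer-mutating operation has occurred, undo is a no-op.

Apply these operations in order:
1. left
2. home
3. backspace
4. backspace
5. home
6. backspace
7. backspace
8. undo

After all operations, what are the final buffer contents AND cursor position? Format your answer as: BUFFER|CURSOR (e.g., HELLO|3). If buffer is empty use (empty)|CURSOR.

Answer: EETMO|0

Derivation:
After op 1 (left): buf='EETMO' cursor=0
After op 2 (home): buf='EETMO' cursor=0
After op 3 (backspace): buf='EETMO' cursor=0
After op 4 (backspace): buf='EETMO' cursor=0
After op 5 (home): buf='EETMO' cursor=0
After op 6 (backspace): buf='EETMO' cursor=0
After op 7 (backspace): buf='EETMO' cursor=0
After op 8 (undo): buf='EETMO' cursor=0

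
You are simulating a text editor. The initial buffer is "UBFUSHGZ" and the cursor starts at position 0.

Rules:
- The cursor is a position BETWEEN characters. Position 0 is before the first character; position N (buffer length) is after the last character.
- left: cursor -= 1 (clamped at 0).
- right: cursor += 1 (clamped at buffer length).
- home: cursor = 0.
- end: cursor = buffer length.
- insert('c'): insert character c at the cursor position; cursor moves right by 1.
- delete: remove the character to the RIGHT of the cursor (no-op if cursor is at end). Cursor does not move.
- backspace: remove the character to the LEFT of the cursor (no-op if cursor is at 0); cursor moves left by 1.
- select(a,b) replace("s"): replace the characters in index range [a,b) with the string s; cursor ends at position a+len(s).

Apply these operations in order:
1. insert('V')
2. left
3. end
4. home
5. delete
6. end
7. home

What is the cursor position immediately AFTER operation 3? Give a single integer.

Answer: 9

Derivation:
After op 1 (insert('V')): buf='VUBFUSHGZ' cursor=1
After op 2 (left): buf='VUBFUSHGZ' cursor=0
After op 3 (end): buf='VUBFUSHGZ' cursor=9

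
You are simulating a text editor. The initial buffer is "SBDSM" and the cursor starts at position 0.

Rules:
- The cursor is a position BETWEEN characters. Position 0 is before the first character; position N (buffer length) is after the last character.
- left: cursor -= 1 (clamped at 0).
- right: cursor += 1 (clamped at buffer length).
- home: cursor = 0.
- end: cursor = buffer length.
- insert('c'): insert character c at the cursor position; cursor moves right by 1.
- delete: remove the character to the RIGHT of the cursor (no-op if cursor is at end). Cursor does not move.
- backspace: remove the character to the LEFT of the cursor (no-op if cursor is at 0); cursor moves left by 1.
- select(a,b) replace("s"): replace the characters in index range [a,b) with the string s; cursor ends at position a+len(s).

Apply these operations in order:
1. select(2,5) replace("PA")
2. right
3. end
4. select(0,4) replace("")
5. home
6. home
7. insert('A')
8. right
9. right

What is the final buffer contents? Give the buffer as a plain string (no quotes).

After op 1 (select(2,5) replace("PA")): buf='SBPA' cursor=4
After op 2 (right): buf='SBPA' cursor=4
After op 3 (end): buf='SBPA' cursor=4
After op 4 (select(0,4) replace("")): buf='(empty)' cursor=0
After op 5 (home): buf='(empty)' cursor=0
After op 6 (home): buf='(empty)' cursor=0
After op 7 (insert('A')): buf='A' cursor=1
After op 8 (right): buf='A' cursor=1
After op 9 (right): buf='A' cursor=1

Answer: A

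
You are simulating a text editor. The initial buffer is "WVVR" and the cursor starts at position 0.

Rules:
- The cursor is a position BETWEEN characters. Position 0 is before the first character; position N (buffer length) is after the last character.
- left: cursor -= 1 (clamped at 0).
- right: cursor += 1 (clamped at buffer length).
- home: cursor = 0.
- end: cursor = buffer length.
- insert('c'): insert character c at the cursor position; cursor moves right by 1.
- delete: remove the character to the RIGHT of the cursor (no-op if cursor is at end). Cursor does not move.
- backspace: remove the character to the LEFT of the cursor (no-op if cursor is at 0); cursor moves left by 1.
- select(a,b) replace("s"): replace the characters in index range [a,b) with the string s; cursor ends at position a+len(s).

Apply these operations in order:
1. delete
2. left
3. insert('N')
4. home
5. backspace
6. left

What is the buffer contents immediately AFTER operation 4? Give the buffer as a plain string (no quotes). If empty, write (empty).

After op 1 (delete): buf='VVR' cursor=0
After op 2 (left): buf='VVR' cursor=0
After op 3 (insert('N')): buf='NVVR' cursor=1
After op 4 (home): buf='NVVR' cursor=0

Answer: NVVR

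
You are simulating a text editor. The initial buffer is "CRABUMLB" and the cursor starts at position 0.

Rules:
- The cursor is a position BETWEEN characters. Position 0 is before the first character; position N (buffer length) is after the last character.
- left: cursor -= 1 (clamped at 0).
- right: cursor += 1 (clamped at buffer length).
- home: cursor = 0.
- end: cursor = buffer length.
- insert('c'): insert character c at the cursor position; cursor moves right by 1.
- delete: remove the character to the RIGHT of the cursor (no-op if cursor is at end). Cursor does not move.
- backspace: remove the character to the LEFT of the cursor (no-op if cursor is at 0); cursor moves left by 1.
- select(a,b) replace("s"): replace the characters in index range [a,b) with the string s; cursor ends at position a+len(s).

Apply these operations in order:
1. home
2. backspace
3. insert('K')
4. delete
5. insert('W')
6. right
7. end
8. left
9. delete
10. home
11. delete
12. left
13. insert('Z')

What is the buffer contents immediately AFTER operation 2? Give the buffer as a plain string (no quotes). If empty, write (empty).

After op 1 (home): buf='CRABUMLB' cursor=0
After op 2 (backspace): buf='CRABUMLB' cursor=0

Answer: CRABUMLB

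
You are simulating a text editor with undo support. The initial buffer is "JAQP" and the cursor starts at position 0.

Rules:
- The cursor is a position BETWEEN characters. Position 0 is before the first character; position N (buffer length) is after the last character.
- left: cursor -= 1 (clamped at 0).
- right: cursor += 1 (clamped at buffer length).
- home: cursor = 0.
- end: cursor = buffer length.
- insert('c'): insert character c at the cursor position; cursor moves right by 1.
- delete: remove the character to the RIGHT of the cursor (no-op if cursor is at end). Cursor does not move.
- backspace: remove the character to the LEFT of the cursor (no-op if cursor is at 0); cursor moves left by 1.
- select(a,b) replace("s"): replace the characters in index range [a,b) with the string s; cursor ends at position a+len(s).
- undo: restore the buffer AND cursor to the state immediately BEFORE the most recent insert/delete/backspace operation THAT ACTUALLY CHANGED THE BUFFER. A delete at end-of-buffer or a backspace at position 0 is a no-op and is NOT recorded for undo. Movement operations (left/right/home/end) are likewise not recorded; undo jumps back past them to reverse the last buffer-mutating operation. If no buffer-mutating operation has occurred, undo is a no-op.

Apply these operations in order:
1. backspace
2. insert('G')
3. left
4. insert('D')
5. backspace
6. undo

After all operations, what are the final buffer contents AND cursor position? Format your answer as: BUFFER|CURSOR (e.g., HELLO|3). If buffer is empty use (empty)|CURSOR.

Answer: DGJAQP|1

Derivation:
After op 1 (backspace): buf='JAQP' cursor=0
After op 2 (insert('G')): buf='GJAQP' cursor=1
After op 3 (left): buf='GJAQP' cursor=0
After op 4 (insert('D')): buf='DGJAQP' cursor=1
After op 5 (backspace): buf='GJAQP' cursor=0
After op 6 (undo): buf='DGJAQP' cursor=1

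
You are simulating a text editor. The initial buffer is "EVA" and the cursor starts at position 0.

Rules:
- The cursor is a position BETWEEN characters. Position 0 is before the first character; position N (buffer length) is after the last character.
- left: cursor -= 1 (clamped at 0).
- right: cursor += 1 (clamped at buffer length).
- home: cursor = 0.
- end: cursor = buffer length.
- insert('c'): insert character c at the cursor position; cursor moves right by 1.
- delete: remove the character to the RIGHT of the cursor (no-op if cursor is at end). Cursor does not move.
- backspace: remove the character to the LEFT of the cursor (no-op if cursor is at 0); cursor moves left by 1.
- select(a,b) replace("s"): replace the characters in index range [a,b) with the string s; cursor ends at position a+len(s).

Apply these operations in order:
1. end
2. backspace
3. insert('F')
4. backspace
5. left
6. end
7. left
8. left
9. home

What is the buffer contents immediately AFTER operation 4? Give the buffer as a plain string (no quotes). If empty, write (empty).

Answer: EV

Derivation:
After op 1 (end): buf='EVA' cursor=3
After op 2 (backspace): buf='EV' cursor=2
After op 3 (insert('F')): buf='EVF' cursor=3
After op 4 (backspace): buf='EV' cursor=2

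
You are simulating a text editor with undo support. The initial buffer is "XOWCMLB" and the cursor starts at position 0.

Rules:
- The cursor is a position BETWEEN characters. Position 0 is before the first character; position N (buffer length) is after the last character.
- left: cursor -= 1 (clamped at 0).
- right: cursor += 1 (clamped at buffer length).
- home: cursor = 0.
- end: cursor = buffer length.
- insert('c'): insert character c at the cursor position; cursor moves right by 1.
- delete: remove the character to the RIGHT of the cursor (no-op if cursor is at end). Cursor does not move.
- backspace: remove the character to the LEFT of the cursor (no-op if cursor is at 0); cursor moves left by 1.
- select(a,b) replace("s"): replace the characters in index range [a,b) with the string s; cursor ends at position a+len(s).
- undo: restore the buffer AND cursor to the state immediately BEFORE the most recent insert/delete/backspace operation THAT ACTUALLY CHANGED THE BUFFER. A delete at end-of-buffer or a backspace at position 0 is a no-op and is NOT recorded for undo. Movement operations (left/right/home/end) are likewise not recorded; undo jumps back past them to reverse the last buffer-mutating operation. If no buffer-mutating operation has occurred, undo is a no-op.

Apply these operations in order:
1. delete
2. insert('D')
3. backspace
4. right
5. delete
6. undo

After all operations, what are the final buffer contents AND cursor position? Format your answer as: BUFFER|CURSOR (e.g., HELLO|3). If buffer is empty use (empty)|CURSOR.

After op 1 (delete): buf='OWCMLB' cursor=0
After op 2 (insert('D')): buf='DOWCMLB' cursor=1
After op 3 (backspace): buf='OWCMLB' cursor=0
After op 4 (right): buf='OWCMLB' cursor=1
After op 5 (delete): buf='OCMLB' cursor=1
After op 6 (undo): buf='OWCMLB' cursor=1

Answer: OWCMLB|1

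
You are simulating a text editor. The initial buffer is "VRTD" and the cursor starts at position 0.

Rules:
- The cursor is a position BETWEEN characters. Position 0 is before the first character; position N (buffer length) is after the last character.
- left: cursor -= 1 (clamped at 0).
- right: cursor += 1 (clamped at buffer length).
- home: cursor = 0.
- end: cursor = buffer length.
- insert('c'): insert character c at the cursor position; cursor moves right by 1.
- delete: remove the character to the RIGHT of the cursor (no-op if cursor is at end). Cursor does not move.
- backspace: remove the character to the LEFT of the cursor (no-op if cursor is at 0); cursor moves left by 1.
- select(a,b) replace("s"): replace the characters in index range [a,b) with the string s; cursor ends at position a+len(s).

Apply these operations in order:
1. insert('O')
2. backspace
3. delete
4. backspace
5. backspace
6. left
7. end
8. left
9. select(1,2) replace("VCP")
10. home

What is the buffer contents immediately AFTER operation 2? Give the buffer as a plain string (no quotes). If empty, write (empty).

After op 1 (insert('O')): buf='OVRTD' cursor=1
After op 2 (backspace): buf='VRTD' cursor=0

Answer: VRTD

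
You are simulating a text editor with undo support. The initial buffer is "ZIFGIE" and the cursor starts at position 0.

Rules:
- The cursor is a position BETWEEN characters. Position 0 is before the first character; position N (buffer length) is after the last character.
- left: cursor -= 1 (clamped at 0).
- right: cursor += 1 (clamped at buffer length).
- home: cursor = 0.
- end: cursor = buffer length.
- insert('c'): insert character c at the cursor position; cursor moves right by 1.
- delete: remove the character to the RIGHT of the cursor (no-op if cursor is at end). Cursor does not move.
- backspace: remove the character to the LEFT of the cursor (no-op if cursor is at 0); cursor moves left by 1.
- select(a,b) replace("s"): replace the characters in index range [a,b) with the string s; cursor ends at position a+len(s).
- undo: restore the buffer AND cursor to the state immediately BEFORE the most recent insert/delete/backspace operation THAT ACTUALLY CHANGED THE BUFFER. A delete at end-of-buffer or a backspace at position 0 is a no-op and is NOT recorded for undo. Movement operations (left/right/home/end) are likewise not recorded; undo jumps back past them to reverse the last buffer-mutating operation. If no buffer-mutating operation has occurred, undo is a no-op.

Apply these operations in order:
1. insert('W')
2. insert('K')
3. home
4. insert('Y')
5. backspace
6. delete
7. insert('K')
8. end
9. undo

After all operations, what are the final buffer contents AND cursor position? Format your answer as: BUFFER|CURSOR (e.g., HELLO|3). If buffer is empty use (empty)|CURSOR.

After op 1 (insert('W')): buf='WZIFGIE' cursor=1
After op 2 (insert('K')): buf='WKZIFGIE' cursor=2
After op 3 (home): buf='WKZIFGIE' cursor=0
After op 4 (insert('Y')): buf='YWKZIFGIE' cursor=1
After op 5 (backspace): buf='WKZIFGIE' cursor=0
After op 6 (delete): buf='KZIFGIE' cursor=0
After op 7 (insert('K')): buf='KKZIFGIE' cursor=1
After op 8 (end): buf='KKZIFGIE' cursor=8
After op 9 (undo): buf='KZIFGIE' cursor=0

Answer: KZIFGIE|0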